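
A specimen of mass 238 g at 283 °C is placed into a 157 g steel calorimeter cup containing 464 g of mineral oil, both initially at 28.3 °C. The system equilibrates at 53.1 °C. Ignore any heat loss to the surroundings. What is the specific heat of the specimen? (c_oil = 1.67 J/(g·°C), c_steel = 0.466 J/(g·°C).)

c ≈ 0.384 J/(g·°C)

Heat gained plus heat lost sum to zero:
238×c×(53.1 − 283) + 464×1.67×(53.1 − 28.3) + 157×0.466×(53.1 − 28.3) = 0
-54716 c = -21031
c = -21031/-54716 ≈ 0.3844 J/(g·°C)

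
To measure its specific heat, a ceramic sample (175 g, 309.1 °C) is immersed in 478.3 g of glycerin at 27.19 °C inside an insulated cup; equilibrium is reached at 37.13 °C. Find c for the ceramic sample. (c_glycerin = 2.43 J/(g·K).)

Energy conservation, ΣQ = 0:
175·c·(37.13 − 309.1) + 478.3·2.43·(37.13 − 27.19) = 0
-47595 c = -11553
c = -11553/-47595 ≈ 0.2427 J/(g·K)

c ≈ 0.243 J/(g·K)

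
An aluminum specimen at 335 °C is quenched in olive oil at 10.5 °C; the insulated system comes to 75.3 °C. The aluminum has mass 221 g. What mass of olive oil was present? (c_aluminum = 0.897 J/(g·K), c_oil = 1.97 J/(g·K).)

m ≈ 403 g

Heat lost by the aluminum = heat gained by the oil:
221×0.897×(335 − 75.3) = m×1.97×(75.3 − 10.5)
127.66 m = 51482  ⇒  m ≈ 403.3 g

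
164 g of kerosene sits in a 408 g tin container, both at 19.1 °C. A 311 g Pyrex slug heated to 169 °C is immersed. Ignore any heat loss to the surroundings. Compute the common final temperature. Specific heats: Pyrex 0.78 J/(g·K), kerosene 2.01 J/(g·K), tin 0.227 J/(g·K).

T_f is the heat-capacity-weighted average of the initial temperatures:
T_f = (242.58×169 + 329.64×19.1 + 92.62×19.1) / (242.58 + 329.64 + 92.62)
    = 49061 / 664.84 ≈ 73.79 °C

T_f ≈ 73.8 °C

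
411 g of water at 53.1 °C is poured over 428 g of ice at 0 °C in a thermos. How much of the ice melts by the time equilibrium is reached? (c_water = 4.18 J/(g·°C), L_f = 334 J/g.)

m_melted ≈ 273 g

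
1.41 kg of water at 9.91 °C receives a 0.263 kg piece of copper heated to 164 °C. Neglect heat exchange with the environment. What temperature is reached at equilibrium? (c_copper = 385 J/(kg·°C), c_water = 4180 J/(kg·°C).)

T_f ≈ 12.5 °C

Heat gained plus heat lost sum to zero:
0.263·385·(T − 164) + 1.41·4180·(T − 9.91) = 0
(101.26 + 5893.8) T = 101.26·164 + 5893.8·9.91
T = 75013 / 5995.1 = 12.5 °C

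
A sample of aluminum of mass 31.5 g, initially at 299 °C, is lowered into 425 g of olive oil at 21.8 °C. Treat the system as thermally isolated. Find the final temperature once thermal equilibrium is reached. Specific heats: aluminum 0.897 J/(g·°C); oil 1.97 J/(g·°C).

T_f ≈ 30.8 °C

T_f is the heat-capacity-weighted average of the initial temperatures:
T_f = (28.26*299 + 837.25*21.8) / (28.26 + 837.25)
    = 26700 / 865.51 ≈ 30.85 °C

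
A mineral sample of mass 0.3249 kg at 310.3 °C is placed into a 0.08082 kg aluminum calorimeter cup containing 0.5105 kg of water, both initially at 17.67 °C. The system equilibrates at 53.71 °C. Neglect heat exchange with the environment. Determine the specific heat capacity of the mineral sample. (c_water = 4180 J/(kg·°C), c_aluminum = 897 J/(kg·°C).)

c ≈ 954 J/(kg·°C)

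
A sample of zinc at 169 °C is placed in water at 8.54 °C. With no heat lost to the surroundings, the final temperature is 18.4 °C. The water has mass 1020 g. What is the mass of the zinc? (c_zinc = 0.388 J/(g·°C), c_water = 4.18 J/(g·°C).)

m ≈ 719 g

Setting the total heat transfer to zero:
m×0.388×(18.4 − 169) + 1020×4.18×(18.4 − 8.54) = 0
-58.43 m = -42039
m = -42039/-58.43 ≈ 719.4 g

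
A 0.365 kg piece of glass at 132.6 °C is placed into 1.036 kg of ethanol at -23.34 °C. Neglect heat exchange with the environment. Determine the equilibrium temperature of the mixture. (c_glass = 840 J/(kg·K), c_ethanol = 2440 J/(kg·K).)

T_f ≈ -6.5 °C

Heat lost by the glass equals heat gained by the ethanol:
0.365·840·(132.6 − T) = 1.036·2440·(T − (-23.34))
306.6(132.6 − T) = 2527.8(T − (-23.34))
2834.4 T = -18345  ⇒  T ≈ -6.47 °C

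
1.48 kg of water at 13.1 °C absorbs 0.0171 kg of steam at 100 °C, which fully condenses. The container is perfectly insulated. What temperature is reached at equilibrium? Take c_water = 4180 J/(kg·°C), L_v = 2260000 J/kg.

Sum of m c ΔT and latent-heat terms is zero:
condense steam: −0.0171×2260000 = −38646; condensed water 100 °C→T: 71.48(T − 100); water warms: 1.48×4180×(T − 13.1) = 6186.4(T − 13.1)
6257.9 T = 38646 + 7147.8 + 81042 = 126836
T ≈ 20.27 °C — below 100 °C, confirming all the steam condensed.

T_f ≈ 20.3 °C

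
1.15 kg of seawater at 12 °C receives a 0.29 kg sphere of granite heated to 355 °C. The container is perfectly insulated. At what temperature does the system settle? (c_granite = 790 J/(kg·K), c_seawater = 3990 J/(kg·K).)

T_f ≈ 28.3 °C

Setting the total heat transfer to zero:
0.29·790·(T − 355) + 1.15·3990·(T − 12) = 0
229.1(T − 355) + 4588.5(T − 12) = 0
4817.6 T = 136392
T = 136392 / 4817.6 = 28.3 °C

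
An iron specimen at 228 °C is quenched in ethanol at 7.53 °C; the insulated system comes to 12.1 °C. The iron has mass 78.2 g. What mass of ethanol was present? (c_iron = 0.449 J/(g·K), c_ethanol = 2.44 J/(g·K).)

|Q_iron| = |Q_ethanol|:
78.2×0.449×(228 − 12.1) = m×2.44×(12.1 − 7.53)
11.15 m = 7580.6  ⇒  m ≈ 679.8 g

m ≈ 680 g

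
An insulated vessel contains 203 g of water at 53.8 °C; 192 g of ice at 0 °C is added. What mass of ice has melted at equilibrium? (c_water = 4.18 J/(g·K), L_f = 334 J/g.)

m_melted ≈ 137 g

Water can give up m c ΔT = 203·4.18·53.8 = 45651 J before reaching 0 °C.
To melt every bit of ice: 192·334 = 64128 J.
Since 45651 < 64128 J, not all the ice melts; equilibrium is at 0 °C.
Mass melted = 45651/334 ≈ 136.7 g.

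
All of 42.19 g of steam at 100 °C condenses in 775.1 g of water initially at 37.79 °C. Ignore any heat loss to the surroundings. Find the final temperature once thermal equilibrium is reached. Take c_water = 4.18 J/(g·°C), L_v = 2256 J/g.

Conservation of energy gives ΣQ = 0:
steam→water at 100 °C releases m L_v = 42.19×2256 = 95181
  condensed water 100 °C→T: 176.35(T − 100)
  water warms: 775.1×4.18×(T − 37.79) = 3239.9(T − 37.79)
3416.3 T = 95181 + 17635 + 122437 = 235253
T ≈ 68.86 °C, under the boiling point, so the assumption holds.

T_f ≈ 68.9 °C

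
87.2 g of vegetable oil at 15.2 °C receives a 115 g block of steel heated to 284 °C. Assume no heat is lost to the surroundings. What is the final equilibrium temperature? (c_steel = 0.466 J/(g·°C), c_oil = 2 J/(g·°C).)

T_f ≈ 78.4 °C

Setting the total heat transfer to zero:
115×0.466×(T − 284) + 87.2×2×(T − 15.2) = 0
53.59(T − 284) + 174.4(T − 15.2) = 0
227.99 T = 17870
T = 17870 / 227.99 = 78.4 °C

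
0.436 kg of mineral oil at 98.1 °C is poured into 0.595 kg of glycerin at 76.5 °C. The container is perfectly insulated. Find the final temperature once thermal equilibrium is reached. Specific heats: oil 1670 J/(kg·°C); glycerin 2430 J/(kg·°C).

T_f ≈ 83.7 °C

Energy conservation, ΣQ = 0:
0.436×1670×(T − 98.1) + 0.595×2430×(T − 76.5) = 0
2174 T = 182036
T ≈ 83.73 °C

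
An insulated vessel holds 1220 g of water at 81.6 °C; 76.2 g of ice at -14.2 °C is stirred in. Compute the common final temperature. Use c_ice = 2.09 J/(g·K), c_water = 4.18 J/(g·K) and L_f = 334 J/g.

T_f ≈ 71.7 °C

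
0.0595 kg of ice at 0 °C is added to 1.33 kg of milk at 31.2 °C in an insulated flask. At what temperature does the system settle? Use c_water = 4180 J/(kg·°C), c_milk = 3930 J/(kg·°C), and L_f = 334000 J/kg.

T_f ≈ 26.2 °C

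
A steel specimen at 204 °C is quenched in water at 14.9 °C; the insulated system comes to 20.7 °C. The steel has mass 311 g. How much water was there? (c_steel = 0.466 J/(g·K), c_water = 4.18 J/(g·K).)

|Q_steel| = |Q_water|:
311·0.466·(204 − 20.7) = m·4.18·(20.7 − 14.9)
24.24 m = 26565  ⇒  m ≈ 1096 g

m ≈ 1100 g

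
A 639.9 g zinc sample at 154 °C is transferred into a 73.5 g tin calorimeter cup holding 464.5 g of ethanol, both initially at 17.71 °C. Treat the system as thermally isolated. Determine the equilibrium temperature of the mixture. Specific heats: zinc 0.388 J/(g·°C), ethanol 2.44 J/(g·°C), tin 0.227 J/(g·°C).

Setting the total heat transfer to zero:
639.9*0.388*(T − 154) + 464.5*2.44*(T − 17.71) + 73.5*0.227*(T − 17.71) = 0
248.28(T − 154) + 1133.4(T − 17.71) + 16.68(T − 17.71) = 0
1398.3 T = 58603
T = 58603/1398.3 ≈ 41.91 °C

T_f ≈ 41.9 °C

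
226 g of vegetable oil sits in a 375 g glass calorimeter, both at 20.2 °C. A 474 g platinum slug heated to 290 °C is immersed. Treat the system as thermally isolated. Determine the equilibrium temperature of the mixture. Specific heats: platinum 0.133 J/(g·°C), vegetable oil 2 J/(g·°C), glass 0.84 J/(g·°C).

T_f ≈ 40.7 °C

Net heat exchanged in the isolated system is zero:
474*0.133*(T − 290) + 226*2*(T − 20.2) + 375*0.84*(T − 20.2) = 0
63.04(T − 290) + 452(T − 20.2) + 315(T − 20.2) = 0
(63.04 + 452 + 315) T = 63.04*290 + 452*20.2 + 315*20.2
T = 33776/830.04 ≈ 40.69 °C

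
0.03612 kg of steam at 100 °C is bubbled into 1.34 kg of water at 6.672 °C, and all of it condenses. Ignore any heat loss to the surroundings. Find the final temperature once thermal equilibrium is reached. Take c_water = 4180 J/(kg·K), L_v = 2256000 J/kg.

T_f ≈ 23.3 °C

Setting the total heat transfer to zero:
latent heat released on condensation: 0.03612·2256000 = 81487
  condensed water 100 °C→T: 150.98(T − 100)
  water warms: 1.34·4180·(T − 6.672) = 5601.2(T − 6.672)
5752.2 T = 81487 + 15098 + 37371 = 133956
T ≈ 23.29 °C, under the boiling point, so the assumption holds.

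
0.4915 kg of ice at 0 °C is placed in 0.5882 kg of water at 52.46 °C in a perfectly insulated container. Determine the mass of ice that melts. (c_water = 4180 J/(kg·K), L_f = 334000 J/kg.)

Heat available from the water dropping to 0 °C: 0.5882·4180·52.46 = 128982 J.
To melt every bit of ice: 0.4915·334000 = 164161 J.
128982 J < 164161 J, so only part of the ice melts and the system sits at 0 °C.
m_melted·334000 = 128982  ⇒  m_melted ≈ 0.3862 kg.

m_melted ≈ 0.386 kg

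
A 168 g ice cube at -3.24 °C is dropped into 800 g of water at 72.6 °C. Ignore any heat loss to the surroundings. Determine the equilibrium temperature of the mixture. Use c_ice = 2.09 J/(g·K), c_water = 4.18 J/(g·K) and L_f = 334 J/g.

T_f ≈ 45.9 °C

Taking heat into each body as positive, Σ m c ΔT = 0:
ice -3.24→0 °C: 168×2.09×3.24 = 1137.6
  melt ice: 168×334 = 56112
  meltwater 0→T: 168×4.18×T = 702.24 T
  water cools: 800×4.18×(T − 72.6) = 3344(T − 72.6)
4046.2 T = 242774 − 57250 = 185525
T ≈ 45.85 °C. Since T > 0 °C, the all-ice-melts assumption holds.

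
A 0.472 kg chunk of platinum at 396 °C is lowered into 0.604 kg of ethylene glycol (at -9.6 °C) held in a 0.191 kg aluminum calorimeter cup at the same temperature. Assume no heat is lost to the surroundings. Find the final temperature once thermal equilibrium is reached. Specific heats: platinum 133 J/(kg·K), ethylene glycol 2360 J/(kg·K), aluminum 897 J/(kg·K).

T_f ≈ 5.7 °C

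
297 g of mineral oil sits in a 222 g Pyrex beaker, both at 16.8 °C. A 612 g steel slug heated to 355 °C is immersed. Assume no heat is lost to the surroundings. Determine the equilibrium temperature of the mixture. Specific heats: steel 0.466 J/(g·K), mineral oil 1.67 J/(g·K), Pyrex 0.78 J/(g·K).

T_f ≈ 117.9 °C

Heat gained plus heat lost sum to zero:
612·0.466·(T − 355) + 297·1.67·(T − 16.8) + 222·0.78·(T − 16.8) = 0
(285.19 + 495.99 + 173.16) T = 285.19·355 + 495.99·16.8 + 173.16·16.8
T ≈ 117.87 °C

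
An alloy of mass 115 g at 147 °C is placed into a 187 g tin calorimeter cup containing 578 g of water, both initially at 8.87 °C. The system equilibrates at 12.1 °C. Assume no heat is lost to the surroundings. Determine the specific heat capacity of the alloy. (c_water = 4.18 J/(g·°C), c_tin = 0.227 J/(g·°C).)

c ≈ 0.512 J/(g·°C)

Let T be the final temperature. ΣQ_i = 0:
115·c·(12.1 − 147) + 578·4.18·(12.1 − 8.87) + 187·0.227·(12.1 − 8.87) = 0
-15514 c = -7940.9
c = -7940.9/-15514 ≈ 0.5119 J/(g·°C)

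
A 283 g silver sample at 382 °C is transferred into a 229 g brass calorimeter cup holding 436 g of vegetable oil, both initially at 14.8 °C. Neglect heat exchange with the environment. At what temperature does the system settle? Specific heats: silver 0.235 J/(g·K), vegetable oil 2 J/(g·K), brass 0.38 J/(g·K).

T_f ≈ 38.6 °C

Let T be the final temperature. ΣQ_i = 0:
283·0.235·(T − 382) + 436·2·(T − 14.8) + 229·0.38·(T − 14.8) = 0
66.5(T − 382) + 872(T − 14.8) + 87.02(T − 14.8) = 0
(66.5 + 872 + 87.02) T = 66.5·382 + 872·14.8 + 87.02·14.8
T = 39598 / 1025.5 = 38.6 °C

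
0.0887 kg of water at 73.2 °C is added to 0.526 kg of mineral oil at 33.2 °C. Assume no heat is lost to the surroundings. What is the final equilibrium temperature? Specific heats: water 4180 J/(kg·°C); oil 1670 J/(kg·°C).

T_f ≈ 45.1 °C

Set heat shed by the hot body equal to heat absorbed by the cold body:
0.0887·4180·(73.2 − T) = 0.526·1670·(T − 33.2)
370.77(73.2 − T) = 878.42(T − 33.2)
1249.2 T = 56304  ⇒  T ≈ 45.07 °C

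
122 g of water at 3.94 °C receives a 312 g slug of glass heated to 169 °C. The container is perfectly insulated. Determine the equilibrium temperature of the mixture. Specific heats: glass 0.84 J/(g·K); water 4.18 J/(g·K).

T_f ≈ 60.0 °C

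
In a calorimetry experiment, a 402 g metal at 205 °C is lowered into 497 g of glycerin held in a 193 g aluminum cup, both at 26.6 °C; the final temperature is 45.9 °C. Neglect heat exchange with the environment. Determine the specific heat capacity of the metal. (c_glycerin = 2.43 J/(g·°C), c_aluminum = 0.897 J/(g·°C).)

Net heat exchanged in the isolated system is zero:
402·c·(45.9 − 205) + 497·2.43·(45.9 − 26.6) + 193·0.897·(45.9 − 26.6) = 0
-63958 c = -26650
c = -26650/-63958 ≈ 0.4167 J/(g·°C)

c ≈ 0.417 J/(g·°C)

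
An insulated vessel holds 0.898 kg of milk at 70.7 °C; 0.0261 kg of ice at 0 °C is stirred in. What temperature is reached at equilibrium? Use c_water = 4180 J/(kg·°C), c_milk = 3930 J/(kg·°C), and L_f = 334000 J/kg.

Sum of m c ΔT and latent-heat terms is zero:
fusion: m_ice L_f = 0.0261×334000 = 8717.4
  warm the meltwater: 109.1 T
  milk cools: 0.898×3930×(T − 70.7) = 3529.1(T − 70.7)
3638.2 T = 249510 − 8717.4 = 240793
T ≈ 66.18 °C. Since T > 0 °C, the all-ice-melts assumption holds.

T_f ≈ 66.2 °C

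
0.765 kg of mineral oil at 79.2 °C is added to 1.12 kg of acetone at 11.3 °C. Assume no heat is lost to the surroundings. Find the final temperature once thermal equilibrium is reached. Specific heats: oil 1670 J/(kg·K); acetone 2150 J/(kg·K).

T_f ≈ 34.8 °C

Heat lost by the oil equals heat gained by the acetone:
0.765×1670×(79.2 − T) = 1.12×2150×(T − 11.3)
1277.5(79.2 − T) = 2408(T − 11.3)
3685.6 T = 128392  ⇒  T ≈ 34.84 °C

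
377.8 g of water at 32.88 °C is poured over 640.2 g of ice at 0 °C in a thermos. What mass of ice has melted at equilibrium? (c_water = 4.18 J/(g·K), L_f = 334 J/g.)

Heat available from the water dropping to 0 °C: 377.8·4.18·32.88 = 51924 J.
Fully melting the ice requires m_ice L_f = 640.2·334 = 213827 J.
That's not enough to melt it all — equilibrium is at 0 °C with ice remaining.
Mass melted = 51924/334 ≈ 155.5 g.

m_melted ≈ 155 g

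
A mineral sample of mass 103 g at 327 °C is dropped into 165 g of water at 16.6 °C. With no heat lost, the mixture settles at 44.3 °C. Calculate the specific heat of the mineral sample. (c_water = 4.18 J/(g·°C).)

c ≈ 0.656 J/(g·°C)

m_s c (T_s − T_f) = m_water c_water (T_f − T_0):
103·c·(327 − 44.3) = 165·4.18·(44.3 − 16.6)
29118 c = 19105  ⇒  c ≈ 0.6561 J/(g·°C)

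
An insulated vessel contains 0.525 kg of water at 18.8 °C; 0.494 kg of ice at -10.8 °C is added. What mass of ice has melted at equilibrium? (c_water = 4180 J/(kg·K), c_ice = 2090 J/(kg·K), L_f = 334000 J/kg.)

Heat available from the water dropping to 0 °C: 0.525×4180×18.8 = 41257 J.
Warming the ice to 0 °C takes 0.494×2090×10.8 = 11151 J, leaving 30106 J for melting.
Melting all 0.494 kg of ice would need 0.494×334000 = 164996 J.
That's not enough to melt it all — equilibrium is at 0 °C with ice remaining.
m_melted×334000 = 30106  ⇒  m_melted ≈ 0.09014 kg.

m_melted ≈ 0.0901 kg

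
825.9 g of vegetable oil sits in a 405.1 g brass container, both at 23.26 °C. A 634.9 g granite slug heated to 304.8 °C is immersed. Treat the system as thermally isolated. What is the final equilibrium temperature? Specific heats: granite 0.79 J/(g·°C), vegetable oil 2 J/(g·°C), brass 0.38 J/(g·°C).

T_f ≈ 84.5 °C

T_f is the heat-capacity-weighted average of the initial temperatures:
T_f = (501.57·304.8 + 1651.8·23.26 + 153.94·23.26) / (501.57 + 1651.8 + 153.94)
    = 194880 / 2307.3 ≈ 84.46 °C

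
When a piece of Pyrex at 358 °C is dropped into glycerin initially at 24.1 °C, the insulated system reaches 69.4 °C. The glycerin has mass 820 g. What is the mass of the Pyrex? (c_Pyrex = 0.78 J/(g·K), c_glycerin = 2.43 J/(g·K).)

m ≈ 401 g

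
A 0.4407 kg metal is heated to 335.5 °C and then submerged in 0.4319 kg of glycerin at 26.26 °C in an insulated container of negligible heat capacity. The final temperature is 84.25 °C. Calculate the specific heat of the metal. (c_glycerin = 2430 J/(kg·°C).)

Heat gained plus heat lost sum to zero:
0.4407×c×(84.25 − 335.5) + 0.4319×2430×(84.25 − 26.26) = 0
-110.73 c = -60861
c = -60861/-110.73 ≈ 549.7 J/(kg·°C)

c ≈ 550 J/(kg·°C)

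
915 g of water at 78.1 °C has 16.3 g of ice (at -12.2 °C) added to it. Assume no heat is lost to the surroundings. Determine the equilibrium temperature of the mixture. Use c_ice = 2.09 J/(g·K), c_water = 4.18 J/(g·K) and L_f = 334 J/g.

T_f ≈ 75.2 °C

Net heat exchanged in the isolated system is zero:
ice -12.2→0 °C: 16.3×2.09×12.2 = 415.62; latent heat to melt: 16.3×334 = 5444.2; warm the meltwater: 68.13 T; water: 3824.7(T − 78.1)
3892.8 T = 298709 − 5859.8 = 292849
T ≈ 75.23 °C (positive, so assuming full melt was valid).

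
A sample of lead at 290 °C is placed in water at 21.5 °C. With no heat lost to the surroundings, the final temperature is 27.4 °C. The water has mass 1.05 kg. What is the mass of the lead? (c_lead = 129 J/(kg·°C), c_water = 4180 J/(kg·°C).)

|Q_lead| = |Q_water|:
m·129·(290 − 27.4) = 1.05·4180·(27.4 − 21.5)
33875 m = 25895  ⇒  m ≈ 0.7644 kg

m ≈ 0.764 kg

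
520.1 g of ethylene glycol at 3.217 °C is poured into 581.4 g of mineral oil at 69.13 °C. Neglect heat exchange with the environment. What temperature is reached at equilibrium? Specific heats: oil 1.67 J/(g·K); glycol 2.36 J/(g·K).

T_f ≈ 32.3 °C

Heat lost by the oil equals heat gained by the glycol:
581.4*1.67*(69.13 − T) = 520.1*2.36*(T − 3.217)
970.94(69.13 − T) = 1227.4(T − 3.217)
2198.4 T = 71070  ⇒  T ≈ 32.33 °C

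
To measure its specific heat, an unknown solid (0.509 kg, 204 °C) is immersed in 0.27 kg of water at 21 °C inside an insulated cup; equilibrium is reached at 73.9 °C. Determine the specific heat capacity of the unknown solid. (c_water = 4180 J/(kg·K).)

c ≈ 902 J/(kg·K)

Energy conservation, ΣQ = 0:
0.509·c·(73.9 − 204) + 0.27·4180·(73.9 − 21) = 0
-66.22 c = -59703
c = -59703/-66.22 ≈ 901.6 J/(kg·K)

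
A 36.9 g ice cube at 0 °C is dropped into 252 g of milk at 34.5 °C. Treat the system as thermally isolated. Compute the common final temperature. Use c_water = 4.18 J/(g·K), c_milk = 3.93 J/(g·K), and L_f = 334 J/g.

Let T be the final temperature. ΣQ_i = 0:
fusion: m_ice L_f = 36.9×334 = 12325
  warm the meltwater: 154.24 T
  milk: 990.36(T − 34.5)
1144.6 T = 34167 − 12325 = 21843
T ≈ 19.08 °C. Since T > 0 °C, the all-ice-melts assumption holds.

T_f ≈ 19.1 °C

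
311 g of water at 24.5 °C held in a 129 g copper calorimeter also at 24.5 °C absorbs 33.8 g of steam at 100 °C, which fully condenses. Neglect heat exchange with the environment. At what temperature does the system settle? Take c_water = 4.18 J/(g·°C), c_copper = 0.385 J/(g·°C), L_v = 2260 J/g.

T_f ≈ 82.9 °C

Energy balance with sensible and latent terms:
condense steam: −33.8·2260 = −76388
  condensed water 100 °C→T: 141.28(T − 100)
  water warms: 311·4.18·(T − 24.5) = 1300(T − 24.5)
  cup: 49.66(T − 24.5)
1490.9 T = 76388 + 14128 + 33066 = 123583
T ≈ 82.89 °C, under the boiling point, so the assumption holds.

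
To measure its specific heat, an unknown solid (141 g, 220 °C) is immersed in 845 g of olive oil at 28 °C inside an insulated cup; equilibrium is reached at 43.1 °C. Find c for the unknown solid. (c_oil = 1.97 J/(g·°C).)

c ≈ 1.01 J/(g·°C)

Conservation of energy gives ΣQ = 0:
141×c×(43.1 − 220) + 845×1.97×(43.1 − 28) = 0
-24943 c = -25136
c = -25136/-24943 ≈ 1.008 J/(g·°C)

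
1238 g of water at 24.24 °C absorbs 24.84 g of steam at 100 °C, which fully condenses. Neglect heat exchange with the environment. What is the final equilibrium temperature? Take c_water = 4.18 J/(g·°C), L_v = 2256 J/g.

T_f ≈ 36.3 °C

Taking heat into each body as positive, Σ m c ΔT = 0:
latent heat released on condensation: 24.84×2256 = 56039; condensed water 100 °C→T: 103.83(T − 100); water warms: 1238×4.18×(T − 24.24) = 5174.8(T − 24.24)
5278.7 T = 56039 + 10383 + 125438 = 191860
T ≈ 36.35 °C, under the boiling point, so the assumption holds.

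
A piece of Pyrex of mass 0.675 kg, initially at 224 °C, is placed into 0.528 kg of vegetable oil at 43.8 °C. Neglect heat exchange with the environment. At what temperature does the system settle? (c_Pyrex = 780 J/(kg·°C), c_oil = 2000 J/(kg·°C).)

|Q_Pyrex| = |Q_oil|:
0.675×780×(224 − T) = 0.528×2000×(T − 43.8)
526.5(224 − T) = 1056(T − 43.8)
1582.5 T = 164189  ⇒  T ≈ 103.75 °C

T_f ≈ 103.8 °C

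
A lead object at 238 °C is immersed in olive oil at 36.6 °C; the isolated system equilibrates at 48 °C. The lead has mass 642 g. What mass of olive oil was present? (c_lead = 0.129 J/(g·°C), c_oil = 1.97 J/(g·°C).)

m ≈ 701 g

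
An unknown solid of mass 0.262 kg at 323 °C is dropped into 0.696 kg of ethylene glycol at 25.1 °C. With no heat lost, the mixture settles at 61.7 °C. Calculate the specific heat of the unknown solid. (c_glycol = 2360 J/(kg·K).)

c ≈ 878 J/(kg·K)

Let T be the final temperature. ΣQ_i = 0:
0.262×c×(61.7 − 323) + 0.696×2360×(61.7 − 25.1) = 0
-68.46 c = -60118
c = -60118/-68.46 ≈ 878.1 J/(kg·K)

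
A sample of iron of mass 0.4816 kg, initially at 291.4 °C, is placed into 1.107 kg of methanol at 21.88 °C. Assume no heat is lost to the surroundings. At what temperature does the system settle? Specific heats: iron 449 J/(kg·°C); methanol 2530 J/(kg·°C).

T_f ≈ 41.2 °C

Net heat exchanged in the isolated system is zero:
0.4816*449*(T − 291.4) + 1.107*2530*(T − 21.88) = 0
216.24(T − 291.4) + 2800.7(T − 21.88) = 0
(216.24 + 2800.7) T = 216.24*291.4 + 2800.7*21.88
T ≈ 41.20 °C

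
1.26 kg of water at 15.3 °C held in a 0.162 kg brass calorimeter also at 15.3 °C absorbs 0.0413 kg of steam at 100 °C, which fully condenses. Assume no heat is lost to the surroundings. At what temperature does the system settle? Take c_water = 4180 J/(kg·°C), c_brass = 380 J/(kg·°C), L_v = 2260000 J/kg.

Setting the total heat transfer to zero:
steam→water at 100 °C releases m L_v = 0.0413·2260000 = 93338
  condensed water 100 °C→T: 172.63(T − 100)
  original water: 5266.8(T − 15.3)
  cup: 61.56(T − 15.3)
5501 T = 93338 + 17263 + 81524 = 192125
T ≈ 34.93 °C (< 100 °C, so full condensation is consistent).

T_f ≈ 34.9 °C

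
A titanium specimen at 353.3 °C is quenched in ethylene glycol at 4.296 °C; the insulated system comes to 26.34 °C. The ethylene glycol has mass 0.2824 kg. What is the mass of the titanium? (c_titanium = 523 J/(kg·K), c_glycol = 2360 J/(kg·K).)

m ≈ 0.0859 kg

Heat lost by the titanium = heat gained by the glycol:
m×523×(353.3 − 26.34) = 0.2824×2360×(26.34 − 4.296)
171000 m = 14692  ⇒  m ≈ 0.08592 kg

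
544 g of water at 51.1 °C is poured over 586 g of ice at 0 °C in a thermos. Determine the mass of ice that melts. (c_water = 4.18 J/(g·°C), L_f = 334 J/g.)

m_melted ≈ 348 g

Heat available from the water dropping to 0 °C: 544×4.18×51.1 = 116197 J.
To melt every bit of ice: 586×334 = 195724 J.
116197 J < 195724 J, so only part of the ice melts and the system sits at 0 °C.
m_melt = 116197 / L_f = 347.9 g.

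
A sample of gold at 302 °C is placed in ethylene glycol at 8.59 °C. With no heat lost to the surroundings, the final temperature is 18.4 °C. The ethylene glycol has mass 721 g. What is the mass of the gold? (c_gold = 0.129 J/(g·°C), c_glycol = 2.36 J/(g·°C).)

Taking heat into each body as positive, Σ m c ΔT = 0:
m×0.129×(18.4 − 302) + 721×2.36×(18.4 − 8.59) = 0
-36.58 m = -16692
m = -16692/-36.58 ≈ 456.3 g

m ≈ 456 g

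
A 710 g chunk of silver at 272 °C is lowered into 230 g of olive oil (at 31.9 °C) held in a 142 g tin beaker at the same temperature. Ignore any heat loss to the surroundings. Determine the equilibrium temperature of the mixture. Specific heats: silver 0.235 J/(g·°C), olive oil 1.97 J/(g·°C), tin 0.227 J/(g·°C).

Heat gained plus heat lost sum to zero:
710×0.235×(T − 272) + 230×1.97×(T − 31.9) + 142×0.227×(T − 31.9) = 0
166.85(T − 272) + 453.1(T − 31.9) + 32.23(T − 31.9) = 0
(166.85 + 453.1 + 32.23) T = 166.85×272 + 453.1×31.9 + 32.23×31.9
T = 60865 / 652.18 = 93.3 °C

T_f ≈ 93.3 °C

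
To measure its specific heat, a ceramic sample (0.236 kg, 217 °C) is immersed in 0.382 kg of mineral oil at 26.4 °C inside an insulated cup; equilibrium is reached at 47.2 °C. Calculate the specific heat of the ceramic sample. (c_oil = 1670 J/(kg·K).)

c ≈ 331 J/(kg·K)

Heat lost by the ceramic sample = heat gained by the oil:
0.236·c·(217 − 47.2) = 0.382·1670·(47.2 − 26.4)
40.07 c = 13269  ⇒  c ≈ 331.1 J/(kg·K)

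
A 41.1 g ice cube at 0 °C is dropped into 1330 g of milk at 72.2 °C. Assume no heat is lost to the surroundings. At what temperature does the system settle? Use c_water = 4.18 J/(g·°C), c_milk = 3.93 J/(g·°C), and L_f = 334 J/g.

T_f ≈ 67.4 °C

Conservation of energy gives ΣQ = 0:
melt ice: 41.1·334 = 13727; warm the meltwater: 171.8 T; milk cools: 1330·3.93·(T − 72.2) = 5226.9(T − 72.2)
5398.7 T = 377382 − 13727 = 363655
T ≈ 67.36 °C — above 0 °C, consistent with complete melting.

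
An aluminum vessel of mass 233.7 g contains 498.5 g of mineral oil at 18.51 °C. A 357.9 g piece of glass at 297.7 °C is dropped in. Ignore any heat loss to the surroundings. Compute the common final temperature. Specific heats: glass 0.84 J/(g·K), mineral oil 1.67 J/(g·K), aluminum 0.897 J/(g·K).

Heat gained plus heat lost sum to zero:
357.9·0.84·(T − 297.7) + 498.5·1.67·(T − 18.51) + 233.7·0.897·(T − 18.51) = 0
300.64(T − 297.7) + 832.5(T − 18.51) + 209.63(T − 18.51) = 0
(300.64 + 832.5 + 209.63) T = 300.64·297.7 + 832.5·18.51 + 209.63·18.51
T ≈ 81.02 °C

T_f ≈ 81.0 °C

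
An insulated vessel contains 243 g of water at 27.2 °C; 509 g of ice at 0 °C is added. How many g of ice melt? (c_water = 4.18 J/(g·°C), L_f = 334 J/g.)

Water can give up m c ΔT = 243×4.18×27.2 = 27628 J before reaching 0 °C.
Melting all 509 g of ice would need 509×334 = 170006 J.
27628 J < 170006 J, so only part of the ice melts and the system sits at 0 °C.
m_melt = 27628 / L_f = 82.72 g.

m_melted ≈ 82.7 g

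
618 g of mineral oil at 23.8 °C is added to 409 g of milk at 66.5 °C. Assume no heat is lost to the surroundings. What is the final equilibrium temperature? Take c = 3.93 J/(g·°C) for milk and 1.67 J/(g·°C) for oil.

T_f ≈ 49.8 °C

T_f is the heat-capacity-weighted average of the initial temperatures:
T_f = (1607.4*66.5 + 1032.1*23.8) / (1607.4 + 1032.1)
    = 131453 / 2639.4 ≈ 49.80 °C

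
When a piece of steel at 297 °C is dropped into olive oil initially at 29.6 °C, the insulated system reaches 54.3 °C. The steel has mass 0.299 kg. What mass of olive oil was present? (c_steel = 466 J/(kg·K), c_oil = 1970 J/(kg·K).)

Energy conservation, ΣQ = 0:
0.299·466·(54.3 − 297) + m·1970·(54.3 − 29.6) = 0
48659 m = 33816
m = 33816/48659 ≈ 0.695 kg

m ≈ 0.695 kg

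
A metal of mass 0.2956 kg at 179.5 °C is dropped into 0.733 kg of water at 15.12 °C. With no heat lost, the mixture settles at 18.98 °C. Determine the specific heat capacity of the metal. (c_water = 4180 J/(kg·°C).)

Taking heat into each body as positive, Σ m c ΔT = 0:
0.2956·c·(18.98 − 179.5) + 0.733·4180·(18.98 − 15.12) = 0
-47.45 c = -11827
c = -11827/-47.45 ≈ 249.2 J/(kg·°C)

c ≈ 249 J/(kg·°C)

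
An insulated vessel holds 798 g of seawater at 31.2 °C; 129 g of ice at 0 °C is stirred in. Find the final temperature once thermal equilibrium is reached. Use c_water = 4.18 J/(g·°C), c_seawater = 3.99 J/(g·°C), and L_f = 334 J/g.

Let T be the final temperature. ΣQ_i = 0:
fusion: m_ice L_f = 129·334 = 43086; warm the meltwater: 539.22 T; seawater cools: 798·3.99·(T − 31.2) = 3184(T − 31.2)
3723.2 T = 99341 − 43086 = 56255
T ≈ 15.11 °C — above 0 °C, consistent with complete melting.

T_f ≈ 15.1 °C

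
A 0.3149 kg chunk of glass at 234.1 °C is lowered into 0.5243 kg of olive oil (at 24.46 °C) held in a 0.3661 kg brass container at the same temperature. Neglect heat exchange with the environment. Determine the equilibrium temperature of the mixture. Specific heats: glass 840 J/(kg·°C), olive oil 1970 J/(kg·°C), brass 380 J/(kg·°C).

T_f ≈ 63.1 °C

Net heat exchanged in the isolated system is zero:
0.3149·840·(T − 234.1) + 0.5243·1970·(T − 24.46) + 0.3661·380·(T − 24.46) = 0
264.52(T − 234.1) + 1032.9(T − 24.46) + 139.12(T − 24.46) = 0
1436.5 T = 90590
T ≈ 63.06 °C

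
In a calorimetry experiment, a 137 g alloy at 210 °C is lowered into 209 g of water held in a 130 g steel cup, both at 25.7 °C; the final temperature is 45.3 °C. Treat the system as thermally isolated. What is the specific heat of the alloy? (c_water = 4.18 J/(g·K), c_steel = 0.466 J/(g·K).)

c ≈ 0.811 J/(g·K)

Net heat exchanged in the isolated system is zero:
137×c×(45.3 − 210) + 209×4.18×(45.3 − 25.7) + 130×0.466×(45.3 − 25.7) = 0
-22564 c = -18310
c = -18310/-22564 ≈ 0.8115 J/(g·K)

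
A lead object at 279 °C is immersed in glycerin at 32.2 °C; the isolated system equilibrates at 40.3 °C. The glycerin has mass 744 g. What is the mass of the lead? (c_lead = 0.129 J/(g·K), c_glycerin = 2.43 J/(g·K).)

Heat lost by the lead = heat gained by the glycerin:
m×0.129×(279 − 40.3) = 744×2.43×(40.3 − 32.2)
30.79 m = 14644  ⇒  m ≈ 475.6 g

m ≈ 476 g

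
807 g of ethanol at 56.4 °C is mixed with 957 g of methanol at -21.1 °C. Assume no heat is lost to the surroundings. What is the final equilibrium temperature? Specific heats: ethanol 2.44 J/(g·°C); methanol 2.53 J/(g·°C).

T_f ≈ 13.7 °C

T_f = Σ m_i c_i T_i / Σ m_i c_i:
T_f = (1969.1·56.4 + 2421.2·(-21.1)) / (1969.1 + 2421.2)
    = 59969 / 4390.3 ≈ 13.66 °C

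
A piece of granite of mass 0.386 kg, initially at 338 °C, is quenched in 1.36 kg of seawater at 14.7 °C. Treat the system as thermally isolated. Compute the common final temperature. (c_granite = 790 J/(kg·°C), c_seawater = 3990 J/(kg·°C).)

T_f ≈ 31.9 °C

Heat gained plus heat lost sum to zero:
0.386×790×(T − 338) + 1.36×3990×(T − 14.7) = 0
304.94(T − 338) + 5426.4(T − 14.7) = 0
(304.94 + 5426.4) T = 304.94×338 + 5426.4×14.7
T = 182838 / 5731.3 = 31.9 °C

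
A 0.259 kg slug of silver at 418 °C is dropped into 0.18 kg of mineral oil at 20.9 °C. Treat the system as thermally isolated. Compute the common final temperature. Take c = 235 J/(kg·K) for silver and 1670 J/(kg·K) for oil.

T_f ≈ 87.8 °C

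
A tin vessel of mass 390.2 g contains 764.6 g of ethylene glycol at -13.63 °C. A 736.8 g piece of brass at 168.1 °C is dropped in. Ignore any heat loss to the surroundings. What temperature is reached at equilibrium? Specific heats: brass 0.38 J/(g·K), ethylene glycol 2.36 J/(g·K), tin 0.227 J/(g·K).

T_f ≈ 9.8 °C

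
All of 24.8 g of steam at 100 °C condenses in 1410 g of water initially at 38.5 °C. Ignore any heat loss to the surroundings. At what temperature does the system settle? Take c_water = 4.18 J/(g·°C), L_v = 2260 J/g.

Net heat exchanged in the isolated system is zero:
latent heat released on condensation: 24.8·2260 = 56048
  condensed water 100 °C→T: 103.66(T − 100)
  water warms: 1410·4.18·(T − 38.5) = 5893.8(T − 38.5)
5997.5 T = 56048 + 10366 + 226911 = 293326
T ≈ 48.91 °C (< 100 °C, so full condensation is consistent).

T_f ≈ 48.9 °C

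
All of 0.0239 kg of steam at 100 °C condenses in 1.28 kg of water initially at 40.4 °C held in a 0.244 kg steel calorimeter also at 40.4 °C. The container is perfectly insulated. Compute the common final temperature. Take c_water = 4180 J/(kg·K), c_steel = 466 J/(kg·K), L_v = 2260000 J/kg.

T_f ≈ 51.2 °C

Energy balance with sensible and latent terms:
condense steam: −0.0239×2260000 = −54014
  condensate cools 100→T: 0.0239×4180×(T − 100) = 99.9(T − 100)
  original water: 5350.4(T − 40.4)
  steel cup: 0.244×466×(T − 40.4) = 113.7(T − 40.4)
5564 T = 54014 + 9990.2 + 220750 = 284754
T ≈ 51.18 °C (< 100 °C, so full condensation is consistent).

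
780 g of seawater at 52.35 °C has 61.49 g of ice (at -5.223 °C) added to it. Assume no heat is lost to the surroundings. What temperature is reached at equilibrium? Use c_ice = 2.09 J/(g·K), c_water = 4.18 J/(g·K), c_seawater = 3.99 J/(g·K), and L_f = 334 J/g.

Setting the total heat transfer to zero:
warm ice to 0 °C: 61.49×2.09×(0 − (-5.223)) = 671.23; latent heat to melt: 61.49×334 = 20538; warm the meltwater: 257.03 T; seawater cools: 780×3.99×(T − 52.35) = 3112.2(T − 52.35)
3369.2 T = 162924 − 21209 = 141715
T ≈ 42.06 °C. Since T > 0 °C, the all-ice-melts assumption holds.

T_f ≈ 42.1 °C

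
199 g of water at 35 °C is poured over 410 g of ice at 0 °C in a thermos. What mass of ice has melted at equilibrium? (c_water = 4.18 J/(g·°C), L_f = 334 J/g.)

m_melted ≈ 87.2 g

Heat available from the water dropping to 0 °C: 199·4.18·35 = 29114 J.
To melt every bit of ice: 410·334 = 136940 J.
That's not enough to melt it all — equilibrium is at 0 °C with ice remaining.
m_melted·334 = 29114  ⇒  m_melted ≈ 87.17 g.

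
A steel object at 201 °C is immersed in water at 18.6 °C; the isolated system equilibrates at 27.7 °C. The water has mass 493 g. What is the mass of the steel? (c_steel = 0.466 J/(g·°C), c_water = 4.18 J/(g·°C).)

m ≈ 232 g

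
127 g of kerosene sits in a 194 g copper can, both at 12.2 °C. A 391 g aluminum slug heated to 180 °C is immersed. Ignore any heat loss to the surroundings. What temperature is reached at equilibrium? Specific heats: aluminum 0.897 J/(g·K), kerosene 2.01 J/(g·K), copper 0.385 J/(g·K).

T_f ≈ 98.7 °C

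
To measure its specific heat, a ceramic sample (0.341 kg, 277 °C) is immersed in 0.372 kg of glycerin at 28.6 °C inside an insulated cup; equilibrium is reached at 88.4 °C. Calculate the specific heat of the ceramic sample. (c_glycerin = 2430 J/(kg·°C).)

Heat gained plus heat lost sum to zero:
0.341×c×(88.4 − 277) + 0.372×2430×(88.4 − 28.6) = 0
-64.31 c = -54057
c = -54057/-64.31 ≈ 840.5 J/(kg·°C)

c ≈ 841 J/(kg·°C)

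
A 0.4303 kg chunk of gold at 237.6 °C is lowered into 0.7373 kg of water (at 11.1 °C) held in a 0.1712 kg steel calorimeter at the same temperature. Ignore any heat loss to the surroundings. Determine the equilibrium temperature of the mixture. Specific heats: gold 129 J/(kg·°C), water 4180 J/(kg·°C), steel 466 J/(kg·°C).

T_f ≈ 15.0 °C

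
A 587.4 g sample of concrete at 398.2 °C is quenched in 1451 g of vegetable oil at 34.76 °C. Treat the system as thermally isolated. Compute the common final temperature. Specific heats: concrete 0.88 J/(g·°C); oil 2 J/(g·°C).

T_f ≈ 89.7 °C

|Q_concrete| = |Q_oil|:
587.4*0.88*(398.2 − T) = 1451*2*(T − 34.76)
516.91(398.2 − T) = 2902(T − 34.76)
3418.9 T = 306708  ⇒  T ≈ 89.71 °C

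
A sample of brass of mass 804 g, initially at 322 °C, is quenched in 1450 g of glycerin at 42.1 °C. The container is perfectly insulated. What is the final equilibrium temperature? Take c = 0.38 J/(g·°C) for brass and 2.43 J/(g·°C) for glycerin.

T_f ≈ 64.4 °C

|Q_brass| = |Q_glycerin|:
804·0.38·(322 − T) = 1450·2.43·(T − 42.1)
305.52(322 − T) = 3523.5(T − 42.1)
3829 T = 246717  ⇒  T ≈ 64.43 °C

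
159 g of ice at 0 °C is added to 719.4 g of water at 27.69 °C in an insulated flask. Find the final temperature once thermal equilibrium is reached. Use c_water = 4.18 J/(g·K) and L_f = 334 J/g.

Let T be the final temperature. ΣQ_i = 0:
fusion: m_ice L_f = 159×334 = 53106
  meltwater 0→T: 159×4.18×T = 664.62 T
  water: 3007.1(T − 27.69)
3671.7 T = 83266 − 53106 = 30160
T ≈ 8.21 °C — above 0 °C, consistent with complete melting.

T_f ≈ 8.2 °C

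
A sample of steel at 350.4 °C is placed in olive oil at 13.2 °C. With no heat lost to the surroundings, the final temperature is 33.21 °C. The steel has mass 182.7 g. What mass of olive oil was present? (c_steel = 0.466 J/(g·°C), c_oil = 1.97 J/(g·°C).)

m ≈ 685 g

|Q_steel| = |Q_oil|:
182.7×0.466×(350.4 − 33.21) = m×1.97×(33.21 − 13.2)
39.42 m = 27005  ⇒  m ≈ 685.1 g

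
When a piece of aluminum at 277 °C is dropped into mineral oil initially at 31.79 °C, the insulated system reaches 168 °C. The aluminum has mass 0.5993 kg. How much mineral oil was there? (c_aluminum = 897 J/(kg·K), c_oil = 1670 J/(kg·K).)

m ≈ 0.258 kg

|Q_aluminum| = |Q_oil|:
0.5993×897×(277 − 168) = m×1670×(168 − 31.79)
227471 m = 58595  ⇒  m ≈ 0.2576 kg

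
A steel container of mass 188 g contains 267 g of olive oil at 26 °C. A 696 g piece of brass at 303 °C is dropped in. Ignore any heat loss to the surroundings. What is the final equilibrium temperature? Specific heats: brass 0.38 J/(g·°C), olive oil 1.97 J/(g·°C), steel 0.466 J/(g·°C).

Heat gained plus heat lost sum to zero:
696*0.38*(T − 303) + 267*1.97*(T − 26) + 188*0.466*(T − 26) = 0
264.48(T − 303) + 525.99(T − 26) + 87.61(T − 26) = 0
(264.48 + 525.99 + 87.61) T = 264.48*303 + 525.99*26 + 87.61*26
T ≈ 109.43 °C

T_f ≈ 109.4 °C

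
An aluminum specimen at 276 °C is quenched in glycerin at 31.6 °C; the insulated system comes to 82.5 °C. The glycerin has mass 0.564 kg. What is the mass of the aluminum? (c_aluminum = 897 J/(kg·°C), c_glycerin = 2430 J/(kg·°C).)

Heat lost by the aluminum = heat gained by the glycerin:
m×897×(276 − 82.5) = 0.564×2430×(82.5 − 31.6)
173570 m = 69759  ⇒  m ≈ 0.4019 kg

m ≈ 0.402 kg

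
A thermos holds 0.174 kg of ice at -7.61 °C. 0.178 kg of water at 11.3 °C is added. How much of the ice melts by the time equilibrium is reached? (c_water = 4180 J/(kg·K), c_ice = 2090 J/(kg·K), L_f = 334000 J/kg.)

m_melted ≈ 0.0169 kg

Water can give up m c ΔT = 0.178×4180×11.3 = 8407.7 J before reaching 0 °C.
Of that, 0.174×2090×7.61 = 2767.5 J goes to bring the ice to 0 °C, leaving 5640.2 J.
To melt every bit of ice: 0.174×334000 = 58116 J.
Since 5640.2 < 58116 J, not all the ice melts; equilibrium is at 0 °C.
m_melted×334000 = 5640.2  ⇒  m_melted ≈ 0.01689 kg.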